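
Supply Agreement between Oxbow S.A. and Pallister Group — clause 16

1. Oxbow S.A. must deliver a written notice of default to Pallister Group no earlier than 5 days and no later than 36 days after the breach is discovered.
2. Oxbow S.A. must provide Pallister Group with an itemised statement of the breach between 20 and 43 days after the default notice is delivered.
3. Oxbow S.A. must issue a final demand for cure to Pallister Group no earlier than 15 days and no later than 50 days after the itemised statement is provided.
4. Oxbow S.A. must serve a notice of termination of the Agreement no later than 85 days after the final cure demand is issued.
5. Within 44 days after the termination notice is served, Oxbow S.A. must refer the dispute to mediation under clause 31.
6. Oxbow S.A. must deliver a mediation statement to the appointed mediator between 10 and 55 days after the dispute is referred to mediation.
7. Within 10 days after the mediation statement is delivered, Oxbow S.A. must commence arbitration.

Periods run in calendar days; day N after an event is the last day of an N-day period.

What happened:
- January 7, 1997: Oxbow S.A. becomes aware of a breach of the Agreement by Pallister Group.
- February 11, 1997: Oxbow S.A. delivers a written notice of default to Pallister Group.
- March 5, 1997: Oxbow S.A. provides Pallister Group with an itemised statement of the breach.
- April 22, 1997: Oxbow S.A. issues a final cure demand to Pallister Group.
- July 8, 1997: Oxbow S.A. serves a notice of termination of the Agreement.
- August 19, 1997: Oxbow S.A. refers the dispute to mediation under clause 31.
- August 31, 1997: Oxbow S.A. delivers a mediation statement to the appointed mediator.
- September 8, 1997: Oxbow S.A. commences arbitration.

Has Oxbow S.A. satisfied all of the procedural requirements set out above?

Step 1: the window is 5–36 days after January 7, 1997 (when the breach is discovered), so January 12, 1997 through February 12, 1997; done February 11, 1997, which is between those dates.
Step 2: the window is 20–43 days after February 11, 1997 (when the default notice is delivered), so March 3, 1997 through March 26, 1997; done March 5, 1997 — within the window.
Step 3: the window is 15–50 days after March 5, 1997 (when the itemised statement is provided), so March 20, 1997 through April 24, 1997; April 22, 1997 falls inside that range.
Step 4: 85 days after April 22, 1997 (when the final cure demand is issued) is July 16, 1997; July 8, 1997 is within that limit.
Step 5: 44 days after July 8, 1997 (when the termination notice is served) is August 21, 1997; August 19, 1997 is within that limit.
Step 6: the window is 10–55 days after August 19, 1997 (when the dispute is referred to mediation), so August 29, 1997 through October 13, 1997; done August 31, 1997 — within the window.
Step 7: 10 days after August 31, 1997 (when the mediation statement is delivered) is September 10, 1997; done September 8, 1997 — timely.

Yes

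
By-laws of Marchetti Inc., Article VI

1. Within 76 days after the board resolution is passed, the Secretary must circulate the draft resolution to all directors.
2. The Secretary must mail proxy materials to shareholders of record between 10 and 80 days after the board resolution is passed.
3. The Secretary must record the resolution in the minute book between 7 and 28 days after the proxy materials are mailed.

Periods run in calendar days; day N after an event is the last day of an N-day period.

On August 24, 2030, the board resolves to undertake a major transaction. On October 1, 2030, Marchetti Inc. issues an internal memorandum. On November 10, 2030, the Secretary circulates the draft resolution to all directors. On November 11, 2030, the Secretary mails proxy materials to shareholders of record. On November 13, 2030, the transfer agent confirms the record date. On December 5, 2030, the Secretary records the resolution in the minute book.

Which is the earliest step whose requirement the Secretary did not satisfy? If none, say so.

Step 1

Step 1 — counting 76 days from August 24, 2030 (when the board resolution is passed) gives a deadline of November 8, 2030; November 10, 2030 misses that deadline by 2 days.
The procedure was therefore not followed at step 1.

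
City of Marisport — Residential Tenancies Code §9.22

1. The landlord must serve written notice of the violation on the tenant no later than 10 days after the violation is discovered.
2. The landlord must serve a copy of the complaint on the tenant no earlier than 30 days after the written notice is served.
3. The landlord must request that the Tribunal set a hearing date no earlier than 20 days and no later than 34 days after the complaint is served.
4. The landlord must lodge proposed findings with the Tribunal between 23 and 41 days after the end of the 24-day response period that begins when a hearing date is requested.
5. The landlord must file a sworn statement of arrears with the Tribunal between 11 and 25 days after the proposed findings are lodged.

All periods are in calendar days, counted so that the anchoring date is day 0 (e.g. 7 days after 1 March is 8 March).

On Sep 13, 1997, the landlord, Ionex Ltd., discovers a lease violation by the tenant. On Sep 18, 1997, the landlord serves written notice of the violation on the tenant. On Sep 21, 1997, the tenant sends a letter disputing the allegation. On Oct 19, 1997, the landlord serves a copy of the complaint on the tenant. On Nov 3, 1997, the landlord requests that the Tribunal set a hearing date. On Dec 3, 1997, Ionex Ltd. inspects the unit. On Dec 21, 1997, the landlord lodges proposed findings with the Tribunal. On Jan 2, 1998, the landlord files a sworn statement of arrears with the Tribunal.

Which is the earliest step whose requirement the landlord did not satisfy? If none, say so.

Step 3

Step 1 — counting 10 days from Sep 13, 1997 (when the violation is discovered) gives a deadline of Sep 23, 1997; completed Sep 18, 1997, before the deadline.
Step 2 — must wait 30 days from Sep 18, 1997 (when the written notice is served), so not before Oct 18, 1997; done Oct 19, 1997 — permitted.
Step 3 — 20 and 34 days from Oct 19, 1997 (when the complaint is served) are Nov 8, 1997 and Nov 22, 1997 respectively; Nov 3, 1997 is 5 days too early.
Later steps need not be reached.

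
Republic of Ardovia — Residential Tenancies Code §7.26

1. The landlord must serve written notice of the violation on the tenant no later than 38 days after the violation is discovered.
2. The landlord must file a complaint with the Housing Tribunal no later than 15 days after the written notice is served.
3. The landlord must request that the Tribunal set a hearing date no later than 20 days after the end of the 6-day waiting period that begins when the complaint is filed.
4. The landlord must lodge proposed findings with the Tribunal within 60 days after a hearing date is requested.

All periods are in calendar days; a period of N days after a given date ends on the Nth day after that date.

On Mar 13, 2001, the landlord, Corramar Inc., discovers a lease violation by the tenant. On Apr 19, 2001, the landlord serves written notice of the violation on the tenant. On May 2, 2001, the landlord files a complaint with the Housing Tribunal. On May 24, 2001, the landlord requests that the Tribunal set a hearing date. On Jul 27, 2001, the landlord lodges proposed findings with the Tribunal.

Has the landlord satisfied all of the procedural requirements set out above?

No

(1) due by Mar 13, 2001 + 38 days = Apr 20, 2001; Apr 19, 2001 is within that limit.
(2) due by Apr 19, 2001 + 15 days = May 4, 2001; completed May 2, 2001, before the deadline.
(3) due by May 8, 2001 + 20 days = May 28, 2001; completed May 24, 2001, before the deadline.
(4) due by May 24, 2001 + 60 days = Jul 23, 2001; not done until Jul 27, 2001, 4 days after the deadline.
That is the first point of non-compliance.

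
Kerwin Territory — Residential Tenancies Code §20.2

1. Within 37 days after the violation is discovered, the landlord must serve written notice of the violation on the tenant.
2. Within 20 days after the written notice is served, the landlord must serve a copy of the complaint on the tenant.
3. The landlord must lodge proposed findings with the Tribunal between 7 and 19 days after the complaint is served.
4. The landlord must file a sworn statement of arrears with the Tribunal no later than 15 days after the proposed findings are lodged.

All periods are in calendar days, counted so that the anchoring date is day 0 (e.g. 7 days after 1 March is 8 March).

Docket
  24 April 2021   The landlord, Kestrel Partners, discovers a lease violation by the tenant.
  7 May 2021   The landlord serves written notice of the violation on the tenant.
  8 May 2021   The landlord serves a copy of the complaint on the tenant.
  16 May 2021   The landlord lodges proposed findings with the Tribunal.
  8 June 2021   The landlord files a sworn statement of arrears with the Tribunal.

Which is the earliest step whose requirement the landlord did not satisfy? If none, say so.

Step 1 — counting 37 days from 24 April 2021 (when the violation is discovered) gives a deadline of 31 May 2021; 7 May 2021 is within that limit.
Step 2 — counting 20 days from 7 May 2021 (when the written notice is served) gives a deadline of 27 May 2021; completed 8 May 2021, before the deadline.
Step 3 — 7 and 19 days from 8 May 2021 (when the complaint is served) are 15 May 2021 and 27 May 2021 respectively; 16 May 2021 falls inside that range.
Step 4 — counting 15 days from 16 May 2021 (when the proposed findings are lodged) gives a deadline of 31 May 2021; not done until 8 June 2021, 8 days after the deadline.

Step 4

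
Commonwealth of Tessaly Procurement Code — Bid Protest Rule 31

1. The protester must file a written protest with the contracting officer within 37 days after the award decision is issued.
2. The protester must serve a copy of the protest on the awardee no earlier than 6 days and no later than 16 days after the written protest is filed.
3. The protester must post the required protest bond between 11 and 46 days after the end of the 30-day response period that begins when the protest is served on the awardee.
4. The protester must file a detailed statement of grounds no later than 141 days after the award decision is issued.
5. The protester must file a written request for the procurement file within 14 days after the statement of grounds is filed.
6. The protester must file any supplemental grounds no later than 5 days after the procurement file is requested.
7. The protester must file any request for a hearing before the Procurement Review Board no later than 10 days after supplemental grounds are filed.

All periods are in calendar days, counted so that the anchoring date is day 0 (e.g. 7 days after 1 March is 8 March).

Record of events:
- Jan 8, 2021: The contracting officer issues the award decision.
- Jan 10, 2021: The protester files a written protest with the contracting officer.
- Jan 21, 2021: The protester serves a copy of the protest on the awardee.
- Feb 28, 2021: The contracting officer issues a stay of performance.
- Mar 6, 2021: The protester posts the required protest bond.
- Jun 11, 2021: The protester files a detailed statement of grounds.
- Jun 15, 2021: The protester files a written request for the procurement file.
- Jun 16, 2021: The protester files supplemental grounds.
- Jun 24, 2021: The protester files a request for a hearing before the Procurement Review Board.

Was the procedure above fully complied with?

Step 1 — counting 37 days from Jan 8, 2021 (when the award decision is issued) gives a deadline of Feb 14, 2021; completed Jan 10, 2021, before the deadline.
Step 2 — 6 and 16 days from Jan 10, 2021 (when the written protest is filed) are Jan 16, 2021 and Jan 26, 2021 respectively; done Jan 21, 2021, which is between those dates.
Step 3 — 11 and 46 days from Feb 20, 2021 (end of the 30-day response period, which began when the protest is served on the awardee on Jan 21, 2021) are Mar 3, 2021 and Apr 7, 2021 respectively; done Mar 6, 2021, which is between those dates.
Step 4 — counting 141 days from Jan 8, 2021 (when the award decision is issued) gives a deadline of May 29, 2021; Jun 11, 2021 misses that deadline by 13 days.

No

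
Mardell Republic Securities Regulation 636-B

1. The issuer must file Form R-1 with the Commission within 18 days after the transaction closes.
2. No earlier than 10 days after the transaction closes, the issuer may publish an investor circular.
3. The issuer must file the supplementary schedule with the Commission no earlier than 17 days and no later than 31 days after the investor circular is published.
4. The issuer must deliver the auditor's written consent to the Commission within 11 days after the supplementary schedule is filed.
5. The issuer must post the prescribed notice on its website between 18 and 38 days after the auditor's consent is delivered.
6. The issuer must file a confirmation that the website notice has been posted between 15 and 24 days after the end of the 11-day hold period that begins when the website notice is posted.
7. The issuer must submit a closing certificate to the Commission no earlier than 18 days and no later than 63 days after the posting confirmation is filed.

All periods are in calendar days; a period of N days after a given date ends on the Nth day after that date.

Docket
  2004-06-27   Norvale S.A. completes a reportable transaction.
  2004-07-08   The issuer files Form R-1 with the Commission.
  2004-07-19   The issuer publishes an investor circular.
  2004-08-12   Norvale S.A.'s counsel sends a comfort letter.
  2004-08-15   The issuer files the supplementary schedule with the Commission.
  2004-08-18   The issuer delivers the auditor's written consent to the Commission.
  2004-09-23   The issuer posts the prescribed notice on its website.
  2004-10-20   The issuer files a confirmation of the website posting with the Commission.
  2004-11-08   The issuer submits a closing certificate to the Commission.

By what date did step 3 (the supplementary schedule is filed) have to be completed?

Step 3 runs from 2004-07-19, when the investor circular is published. The window is 17–31 days after 2004-07-19; it closes on 2004-08-19.

2004-08-19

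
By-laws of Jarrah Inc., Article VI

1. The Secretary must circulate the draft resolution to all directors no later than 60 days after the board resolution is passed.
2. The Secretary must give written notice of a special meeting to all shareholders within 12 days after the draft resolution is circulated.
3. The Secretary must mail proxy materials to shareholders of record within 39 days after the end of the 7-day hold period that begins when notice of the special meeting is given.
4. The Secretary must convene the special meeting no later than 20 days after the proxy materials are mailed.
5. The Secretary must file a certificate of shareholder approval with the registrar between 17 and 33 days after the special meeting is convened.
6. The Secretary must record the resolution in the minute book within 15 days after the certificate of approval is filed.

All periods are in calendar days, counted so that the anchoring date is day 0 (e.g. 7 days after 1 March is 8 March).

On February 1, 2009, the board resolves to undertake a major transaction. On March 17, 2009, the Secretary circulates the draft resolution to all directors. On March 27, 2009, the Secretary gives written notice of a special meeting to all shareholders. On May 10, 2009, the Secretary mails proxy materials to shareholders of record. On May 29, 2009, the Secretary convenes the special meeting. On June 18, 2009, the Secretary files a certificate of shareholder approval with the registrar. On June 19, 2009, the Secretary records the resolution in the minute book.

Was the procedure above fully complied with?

(1) due by February 1, 2009 + 60 days = April 2, 2009; March 17, 2009 is within that limit.
(2) due by March 17, 2009 + 12 days = March 29, 2009; done March 27, 2009 — timely.
(3) due by April 3, 2009 + 39 days = May 12, 2009; completed May 10, 2009, before the deadline.
(4) due by May 10, 2009 + 20 days = May 30, 2009; completed May 29, 2009, before the deadline.
(5) the permitted window runs from May 29, 2009 + 17 = June 15, 2009 to May 29, 2009 + 33 = July 1, 2009; done June 18, 2009, which is between those dates.
(6) due by June 18, 2009 + 15 days = July 3, 2009; completed June 19, 2009, before the deadline.

Yes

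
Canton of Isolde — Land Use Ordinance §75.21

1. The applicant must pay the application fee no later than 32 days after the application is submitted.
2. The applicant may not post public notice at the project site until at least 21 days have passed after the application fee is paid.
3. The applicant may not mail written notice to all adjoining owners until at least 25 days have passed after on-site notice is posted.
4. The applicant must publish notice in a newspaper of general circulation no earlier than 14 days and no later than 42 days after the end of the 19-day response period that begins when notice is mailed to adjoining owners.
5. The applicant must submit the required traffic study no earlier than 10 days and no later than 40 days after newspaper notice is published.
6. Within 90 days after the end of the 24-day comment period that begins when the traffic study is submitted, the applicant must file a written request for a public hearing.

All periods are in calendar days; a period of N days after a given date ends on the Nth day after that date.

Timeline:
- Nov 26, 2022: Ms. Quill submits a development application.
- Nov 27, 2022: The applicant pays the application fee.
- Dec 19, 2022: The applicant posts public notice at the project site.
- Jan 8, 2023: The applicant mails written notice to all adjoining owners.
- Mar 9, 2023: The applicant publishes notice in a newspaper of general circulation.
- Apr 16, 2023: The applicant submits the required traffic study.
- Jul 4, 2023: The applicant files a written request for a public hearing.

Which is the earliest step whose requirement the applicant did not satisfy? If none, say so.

Step 3

(1) due by Nov 26, 2022 + 32 days = Dec 28, 2022; done Nov 27, 2022 — timely.
(2) permitted from Nov 27, 2022 + 21 days = Dec 18, 2022 onward; done Dec 19, 2022, after the minimum wait.
(3) permitted from Dec 19, 2022 + 25 days = Jan 13, 2023 onward; Jan 8, 2023 is 5 days before the earliest permitted date.
No need to go further; step 3 was not satisfied.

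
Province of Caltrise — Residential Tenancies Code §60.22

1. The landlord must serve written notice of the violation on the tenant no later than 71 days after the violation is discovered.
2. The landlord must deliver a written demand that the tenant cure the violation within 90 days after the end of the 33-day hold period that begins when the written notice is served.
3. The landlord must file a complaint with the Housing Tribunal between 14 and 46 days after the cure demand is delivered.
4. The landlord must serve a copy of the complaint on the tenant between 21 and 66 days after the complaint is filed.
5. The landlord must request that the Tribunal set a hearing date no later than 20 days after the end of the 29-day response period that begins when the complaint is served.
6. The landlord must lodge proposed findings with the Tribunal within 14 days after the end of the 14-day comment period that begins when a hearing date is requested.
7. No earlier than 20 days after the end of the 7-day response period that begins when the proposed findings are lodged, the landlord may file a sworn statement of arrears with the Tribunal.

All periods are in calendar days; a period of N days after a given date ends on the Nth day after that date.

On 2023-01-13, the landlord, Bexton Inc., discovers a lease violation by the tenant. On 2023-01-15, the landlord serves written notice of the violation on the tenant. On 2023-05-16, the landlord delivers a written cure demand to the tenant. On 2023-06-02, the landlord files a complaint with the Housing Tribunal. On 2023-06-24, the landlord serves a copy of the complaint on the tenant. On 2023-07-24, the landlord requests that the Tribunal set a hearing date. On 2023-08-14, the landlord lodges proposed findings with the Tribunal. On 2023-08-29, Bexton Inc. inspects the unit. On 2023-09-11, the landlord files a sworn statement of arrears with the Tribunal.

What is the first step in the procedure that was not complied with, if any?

Step 1 — counting 71 days from 2023-01-13 (when the violation is discovered) gives a deadline of 2023-03-25; completed 2023-01-15, before the deadline.
Step 2 — counting 90 days from 2023-02-17 (end of the 33-day hold period, which began when the written notice is served on 2023-01-15) gives a deadline of 2023-05-18; 2023-05-16 is within that limit.
Step 3 — 14 and 46 days from 2023-05-16 (when the cure demand is delivered) are 2023-05-30 and 2023-07-01 respectively; done 2023-06-02 — within the window.
Step 4 — 21 and 66 days from 2023-06-02 (when the complaint is filed) are 2023-06-23 and 2023-08-07 respectively; done 2023-06-24 — within the window.
Step 5 — counting 20 days from 2023-07-23 (end of the 29-day response period, which began when the complaint is served on 2023-06-24) gives a deadline of 2023-08-12; done 2023-07-24 — timely.
Step 6 — counting 14 days from 2023-08-07 (end of the 14-day comment period, which began when a hearing date is requested on 2023-07-24) gives a deadline of 2023-08-21; completed 2023-08-14, before the deadline.
Step 7 — must wait 20 days from 2023-08-21 (end of the 7-day response period, which began when the proposed findings are lodged on 2023-08-14), so not before 2023-09-10; done 2023-09-11 — permitted.

None — every step was satisfied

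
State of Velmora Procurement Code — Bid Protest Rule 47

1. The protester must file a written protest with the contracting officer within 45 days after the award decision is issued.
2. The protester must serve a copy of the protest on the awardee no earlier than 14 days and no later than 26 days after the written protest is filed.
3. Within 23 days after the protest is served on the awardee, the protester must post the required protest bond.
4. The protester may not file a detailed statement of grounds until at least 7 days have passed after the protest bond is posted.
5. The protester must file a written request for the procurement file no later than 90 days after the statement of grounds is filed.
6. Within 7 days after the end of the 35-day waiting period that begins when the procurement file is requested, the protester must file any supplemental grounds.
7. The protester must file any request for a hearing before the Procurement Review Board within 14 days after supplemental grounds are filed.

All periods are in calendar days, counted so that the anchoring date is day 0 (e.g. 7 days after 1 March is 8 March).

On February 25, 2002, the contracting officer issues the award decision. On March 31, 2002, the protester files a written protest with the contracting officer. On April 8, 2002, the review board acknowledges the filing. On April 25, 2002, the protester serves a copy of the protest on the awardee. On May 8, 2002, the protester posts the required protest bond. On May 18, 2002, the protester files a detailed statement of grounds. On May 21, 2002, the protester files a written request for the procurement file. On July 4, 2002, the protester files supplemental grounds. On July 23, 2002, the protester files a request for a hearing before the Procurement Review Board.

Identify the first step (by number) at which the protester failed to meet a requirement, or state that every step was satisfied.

Step 6

Step 1 — counting 45 days from February 25, 2002 (when the award decision is issued) gives a deadline of April 11, 2002; March 31, 2002 is within that limit.
Step 2 — 14 and 26 days from March 31, 2002 (when the written protest is filed) are April 14, 2002 and April 26, 2002 respectively; done April 25, 2002, which is between those dates.
Step 3 — counting 23 days from April 25, 2002 (when the protest is served on the awardee) gives a deadline of May 18, 2002; done May 8, 2002 — timely.
Step 4 — must wait 7 days from May 8, 2002 (when the protest bond is posted), so not before May 15, 2002; done May 18, 2002 — permitted.
Step 5 — counting 90 days from May 18, 2002 (when the statement of grounds is filed) gives a deadline of August 16, 2002; done May 21, 2002 — timely.
Step 6 — counting 7 days from June 25, 2002 (end of the 35-day waiting period, which began when the procurement file is requested on May 21, 2002) gives a deadline of July 2, 2002; done July 4, 2002 — 2 days late.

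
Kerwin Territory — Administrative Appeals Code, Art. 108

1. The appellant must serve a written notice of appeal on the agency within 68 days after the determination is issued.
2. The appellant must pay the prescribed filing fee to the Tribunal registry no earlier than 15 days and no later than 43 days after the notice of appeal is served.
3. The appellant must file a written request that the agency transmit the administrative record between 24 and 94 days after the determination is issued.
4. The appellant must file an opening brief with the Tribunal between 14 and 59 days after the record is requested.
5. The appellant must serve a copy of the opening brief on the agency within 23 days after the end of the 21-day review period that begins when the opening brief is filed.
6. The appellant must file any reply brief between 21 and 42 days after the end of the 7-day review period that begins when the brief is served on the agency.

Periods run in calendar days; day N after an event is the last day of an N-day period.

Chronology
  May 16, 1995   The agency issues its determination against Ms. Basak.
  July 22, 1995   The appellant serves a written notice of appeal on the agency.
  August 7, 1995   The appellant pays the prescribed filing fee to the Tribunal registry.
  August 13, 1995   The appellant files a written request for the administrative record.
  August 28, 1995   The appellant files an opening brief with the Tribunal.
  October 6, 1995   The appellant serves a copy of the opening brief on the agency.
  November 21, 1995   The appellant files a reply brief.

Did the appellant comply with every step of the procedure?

Yes

Step 1: 68 days after May 16, 1995 (when the determination is issued) is July 23, 1995; July 22, 1995 is within that limit.
Step 2: the window is 15–43 days after July 22, 1995 (when the notice of appeal is served), so August 6, 1995 through September 3, 1995; August 7, 1995 falls inside that range.
Step 3: the window is 24–94 days after May 16, 1995 (when the determination is issued), so June 9, 1995 through August 18, 1995; August 13, 1995 falls inside that range.
Step 4: the window is 14–59 days after August 13, 1995 (when the record is requested), so August 27, 1995 through October 11, 1995; done August 28, 1995 — within the window.
Step 5: 23 days after September 18, 1995 (end of the 21-day review period, which began when the opening brief is filed on August 28, 1995) is October 11, 1995; done October 6, 1995 — timely.
Step 6: the window is 21–42 days after October 13, 1995 (end of the 7-day review period, which began when the brief is served on the agency on October 6, 1995), so November 3, 1995 through November 24, 1995; November 21, 1995 falls inside that range.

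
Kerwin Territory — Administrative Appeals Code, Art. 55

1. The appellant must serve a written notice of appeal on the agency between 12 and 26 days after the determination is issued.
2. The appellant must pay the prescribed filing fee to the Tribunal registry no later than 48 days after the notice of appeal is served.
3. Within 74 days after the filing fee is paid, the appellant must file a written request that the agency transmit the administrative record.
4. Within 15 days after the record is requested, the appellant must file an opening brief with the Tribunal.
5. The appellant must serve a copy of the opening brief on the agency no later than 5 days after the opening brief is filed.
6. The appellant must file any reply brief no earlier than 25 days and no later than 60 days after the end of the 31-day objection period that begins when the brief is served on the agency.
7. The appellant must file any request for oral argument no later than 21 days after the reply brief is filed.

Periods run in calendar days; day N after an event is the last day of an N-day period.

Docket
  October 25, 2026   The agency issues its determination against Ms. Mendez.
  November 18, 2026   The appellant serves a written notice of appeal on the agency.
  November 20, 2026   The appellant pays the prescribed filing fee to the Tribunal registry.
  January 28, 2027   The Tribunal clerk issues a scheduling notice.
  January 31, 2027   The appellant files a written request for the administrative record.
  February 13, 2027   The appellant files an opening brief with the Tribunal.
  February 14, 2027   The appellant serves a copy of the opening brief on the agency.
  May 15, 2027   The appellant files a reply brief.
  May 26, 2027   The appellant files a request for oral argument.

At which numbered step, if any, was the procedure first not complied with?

Step 1 — 12 and 26 days from October 25, 2026 (when the determination is issued) are November 6, 2026 and November 20, 2026 respectively; done November 18, 2026, which is between those dates.
Step 2 — counting 48 days from November 18, 2026 (when the notice of appeal is served) gives a deadline of January 5, 2027; November 20, 2026 is within that limit.
Step 3 — counting 74 days from November 20, 2026 (when the filing fee is paid) gives a deadline of February 2, 2027; completed January 31, 2027, before the deadline.
Step 4 — counting 15 days from January 31, 2027 (when the record is requested) gives a deadline of February 15, 2027; February 13, 2027 is within that limit.
Step 5 — counting 5 days from February 13, 2027 (when the opening brief is filed) gives a deadline of February 18, 2027; February 14, 2027 is within that limit.
Step 6 — 25 and 60 days from March 17, 2027 (end of the 31-day objection period, which began when the brief is served on the agency on February 14, 2027) are April 11, 2027 and May 16, 2027 respectively; May 15, 2027 falls inside that range.
Step 7 — counting 21 days from May 15, 2027 (when the reply brief is filed) gives a deadline of June 5, 2027; completed May 26, 2027, before the deadline.

None — every step was satisfied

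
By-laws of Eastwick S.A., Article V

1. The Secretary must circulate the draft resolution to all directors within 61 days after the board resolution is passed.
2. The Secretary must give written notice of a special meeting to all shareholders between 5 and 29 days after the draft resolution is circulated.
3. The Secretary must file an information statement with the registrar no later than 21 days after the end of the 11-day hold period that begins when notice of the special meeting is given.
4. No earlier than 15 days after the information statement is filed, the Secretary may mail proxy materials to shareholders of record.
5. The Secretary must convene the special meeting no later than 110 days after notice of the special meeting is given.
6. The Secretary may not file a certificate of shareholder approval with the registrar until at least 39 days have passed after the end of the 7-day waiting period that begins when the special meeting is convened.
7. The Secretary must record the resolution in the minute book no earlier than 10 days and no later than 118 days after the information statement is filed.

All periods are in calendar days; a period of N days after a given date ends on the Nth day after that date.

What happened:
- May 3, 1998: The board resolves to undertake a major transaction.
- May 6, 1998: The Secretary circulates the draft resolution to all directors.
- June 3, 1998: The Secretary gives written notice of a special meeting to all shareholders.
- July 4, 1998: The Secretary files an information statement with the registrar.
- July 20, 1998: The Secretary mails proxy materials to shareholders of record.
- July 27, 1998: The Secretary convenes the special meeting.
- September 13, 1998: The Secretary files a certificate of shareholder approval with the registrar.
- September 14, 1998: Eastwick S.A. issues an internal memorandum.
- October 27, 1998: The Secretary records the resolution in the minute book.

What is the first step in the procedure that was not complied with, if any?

(1) due by May 3, 1998 + 61 days = July 3, 1998; done May 6, 1998 — timely.
(2) the permitted window runs from May 6, 1998 + 5 = May 11, 1998 to May 6, 1998 + 29 = June 4, 1998; done June 3, 1998, which is between those dates.
(3) due by June 14, 1998 + 21 days = July 5, 1998; July 4, 1998 is within that limit.
(4) permitted from July 4, 1998 + 15 days = July 19, 1998 onward; done July 20, 1998 — permitted.
(5) due by June 3, 1998 + 110 days = September 21, 1998; done July 27, 1998 — timely.
(6) permitted from August 3, 1998 + 39 days = September 11, 1998 onward; September 13, 1998 is on or after that date.
(7) the permitted window runs from July 4, 1998 + 10 = July 14, 1998 to July 4, 1998 + 118 = October 30, 1998; October 27, 1998 falls inside that range.

None — every step was satisfied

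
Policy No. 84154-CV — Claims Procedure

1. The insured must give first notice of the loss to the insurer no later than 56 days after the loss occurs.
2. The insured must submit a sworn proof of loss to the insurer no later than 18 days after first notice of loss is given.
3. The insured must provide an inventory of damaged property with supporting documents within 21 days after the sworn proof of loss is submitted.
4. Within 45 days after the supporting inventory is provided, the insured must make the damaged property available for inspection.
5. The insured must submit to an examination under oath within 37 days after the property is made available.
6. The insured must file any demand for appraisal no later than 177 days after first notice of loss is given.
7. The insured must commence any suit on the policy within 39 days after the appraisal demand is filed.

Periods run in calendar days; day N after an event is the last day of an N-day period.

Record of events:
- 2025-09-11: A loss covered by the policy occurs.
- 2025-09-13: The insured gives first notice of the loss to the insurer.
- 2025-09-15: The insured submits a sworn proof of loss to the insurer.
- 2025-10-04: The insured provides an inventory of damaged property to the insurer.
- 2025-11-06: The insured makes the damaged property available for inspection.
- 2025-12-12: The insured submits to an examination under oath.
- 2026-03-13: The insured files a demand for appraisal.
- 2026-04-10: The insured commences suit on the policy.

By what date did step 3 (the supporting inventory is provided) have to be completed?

Step 3 runs from 2025-09-15, when the sworn proof of loss is submitted. 21 days after 2025-09-15 is 2025-10-06.

2025-10-06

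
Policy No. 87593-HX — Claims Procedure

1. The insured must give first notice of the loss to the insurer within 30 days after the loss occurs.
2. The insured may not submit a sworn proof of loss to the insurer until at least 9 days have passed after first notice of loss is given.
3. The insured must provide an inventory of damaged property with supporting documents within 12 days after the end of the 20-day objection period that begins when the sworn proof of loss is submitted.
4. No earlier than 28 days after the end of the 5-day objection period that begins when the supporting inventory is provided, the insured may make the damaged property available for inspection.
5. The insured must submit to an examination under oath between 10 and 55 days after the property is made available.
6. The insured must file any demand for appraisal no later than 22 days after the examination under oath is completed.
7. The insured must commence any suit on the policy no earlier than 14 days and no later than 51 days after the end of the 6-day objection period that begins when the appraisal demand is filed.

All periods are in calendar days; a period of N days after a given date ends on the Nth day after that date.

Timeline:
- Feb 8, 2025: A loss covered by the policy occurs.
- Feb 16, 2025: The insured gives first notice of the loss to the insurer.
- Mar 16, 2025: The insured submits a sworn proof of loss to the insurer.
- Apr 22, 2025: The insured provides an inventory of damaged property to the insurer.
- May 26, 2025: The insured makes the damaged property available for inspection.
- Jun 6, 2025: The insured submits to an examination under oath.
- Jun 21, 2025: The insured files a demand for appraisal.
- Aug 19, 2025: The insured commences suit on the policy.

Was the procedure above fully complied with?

Step 1 — counting 30 days from Feb 8, 2025 (when the loss occurs) gives a deadline of Mar 10, 2025; Feb 16, 2025 is within that limit.
Step 2 — must wait 9 days from Feb 16, 2025 (when first notice of loss is given), so not before Feb 25, 2025; Mar 16, 2025 is on or after that date.
Step 3 — counting 12 days from Apr 5, 2025 (end of the 20-day objection period, which began when the sworn proof of loss is submitted on Mar 16, 2025) gives a deadline of Apr 17, 2025; not done until Apr 22, 2025, 5 days after the deadline.
The analysis stops there.

No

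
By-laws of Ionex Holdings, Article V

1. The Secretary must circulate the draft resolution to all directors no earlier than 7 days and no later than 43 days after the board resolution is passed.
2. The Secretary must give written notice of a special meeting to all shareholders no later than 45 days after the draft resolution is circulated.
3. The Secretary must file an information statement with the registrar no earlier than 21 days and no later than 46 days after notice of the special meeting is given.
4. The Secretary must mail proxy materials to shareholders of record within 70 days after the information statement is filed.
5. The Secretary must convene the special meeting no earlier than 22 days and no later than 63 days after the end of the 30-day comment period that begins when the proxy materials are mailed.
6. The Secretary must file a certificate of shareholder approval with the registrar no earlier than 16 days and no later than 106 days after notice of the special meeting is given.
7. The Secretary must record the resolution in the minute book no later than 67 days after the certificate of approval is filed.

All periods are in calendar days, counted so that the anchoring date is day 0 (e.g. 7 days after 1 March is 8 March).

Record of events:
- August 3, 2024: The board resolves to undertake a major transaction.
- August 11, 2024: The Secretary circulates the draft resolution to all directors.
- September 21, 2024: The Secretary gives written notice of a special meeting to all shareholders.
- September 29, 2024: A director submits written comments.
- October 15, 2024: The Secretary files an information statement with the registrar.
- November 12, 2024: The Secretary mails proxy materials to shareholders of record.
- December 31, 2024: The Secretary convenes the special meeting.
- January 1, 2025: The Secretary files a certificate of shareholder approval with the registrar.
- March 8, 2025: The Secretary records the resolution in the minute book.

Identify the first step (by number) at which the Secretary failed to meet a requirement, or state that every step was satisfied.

Step 1: the window is 7–43 days after August 3, 2024 (when the board resolution is passed), so August 10, 2024 through September 15, 2024; August 11, 2024 falls inside that range.
Step 2: 45 days after August 11, 2024 (when the draft resolution is circulated) is September 25, 2024; done September 21, 2024 — timely.
Step 3: the window is 21–46 days after September 21, 2024 (when notice of the special meeting is given), so October 12, 2024 through November 6, 2024; done October 15, 2024 — within the window.
Step 4: 70 days after October 15, 2024 (when the information statement is filed) is December 24, 2024; done November 12, 2024 — timely.
Step 5: the window is 22–63 days after December 12, 2024 (end of the 30-day comment period, which began when the proxy materials are mailed on November 12, 2024), so January 3, 2025 through February 13, 2025; December 31, 2024 is 3 days too early.

Step 5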